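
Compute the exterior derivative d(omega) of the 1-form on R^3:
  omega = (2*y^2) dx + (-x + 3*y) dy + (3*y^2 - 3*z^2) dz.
d(omega) = (-4*y - 1) dx ∧ dy + (6*y) dy ∧ dz

For a 1-form omega = sum_i f_i dx_i, the exterior derivative is
  d(omega) = sum_{i < j} (∂f_j/∂x_i - ∂f_i/∂x_j) dx_i ∧ dx_j.
  coefficient of dx ∧ dy: ∂f_2/∂x - ∂f_1/∂y = ∂(-x + 3*y)/∂x - ∂(2*y^2)/∂y = -4*y - 1
  coefficient of dy ∧ dz: ∂f_3/∂y - ∂f_2/∂z = ∂(3*y^2 - 3*z^2)/∂y - ∂(-x + 3*y)/∂z = 6*y
Assembling: d(omega) = (-4*y - 1) dx ∧ dy + (6*y) dy ∧ dz.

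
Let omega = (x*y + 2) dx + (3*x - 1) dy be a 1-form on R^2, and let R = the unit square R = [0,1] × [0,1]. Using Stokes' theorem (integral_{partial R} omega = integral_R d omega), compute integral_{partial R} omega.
integral_(partial R) omega = 5/2

Stokes: integral_partial_R omega = integral_R d omega with d omega = (∂Q/∂x - ∂P/∂y) dx ∧ dy.
  ∂Q/∂x = 3
  ∂P/∂y = x
  integrand = ∂Q/∂x - ∂P/∂y = 3 - x.
Integrating over R: integral_0^1 integral_0^1 (3 - x) dx dy = 5/2.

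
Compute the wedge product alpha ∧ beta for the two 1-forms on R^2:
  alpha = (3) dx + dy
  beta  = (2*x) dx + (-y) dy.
alpha ∧ beta = (-2*x - 3*y) dx ∧ dy

Distribute the wedge, using dx_i ∧ dx_j = -dx_j ∧ dx_i and dx_i ∧ dx_i = 0. For each pair (i, j) with i < j, the coefficient of dx_i ∧ dx_j in alpha ∧ beta is (alpha_i * beta_j - alpha_j * beta_i). Collecting: alpha ∧ beta = (-2*x - 3*y) dx ∧ dy.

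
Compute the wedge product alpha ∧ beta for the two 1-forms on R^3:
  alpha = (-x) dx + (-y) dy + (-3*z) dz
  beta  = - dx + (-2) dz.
alpha ∧ beta = (2*x - 3*z) dx ∧ dz + (-y) dx ∧ dy + (2*y) dy ∧ dz

Distribute the wedge, using dx_i ∧ dx_j = -dx_j ∧ dx_i and dx_i ∧ dx_i = 0. For each pair (i, j) with i < j, the coefficient of dx_i ∧ dx_j in alpha ∧ beta is (alpha_i * beta_j - alpha_j * beta_i). Collecting: alpha ∧ beta = (2*x - 3*z) dx ∧ dz + (-y) dx ∧ dy + (2*y) dy ∧ dz.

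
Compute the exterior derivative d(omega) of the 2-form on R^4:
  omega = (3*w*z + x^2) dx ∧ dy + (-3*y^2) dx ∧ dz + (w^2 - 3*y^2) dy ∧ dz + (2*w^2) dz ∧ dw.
d(omega) = (3*w + 6*y) dx ∧ dy ∧ dz + (3*z) dx ∧ dy ∧ dw + (2*w) dy ∧ dz ∧ dw

For a 2-form omega = sum_{i<j} g_{ij} dx_i ∧ dx_j, the exterior derivative is
  d(omega) = sum_{i<j} d(g_{ij}) ∧ dx_i ∧ dx_j = sum_{i<j, k} (∂g_{ij}/∂x_k) dx_k ∧ dx_i ∧ dx_j.
Expand each term, using dx_k ∧ dx_i ∧ dx_j = sgn(permutation) dx_{(a)} ∧ dx_{(b)} ∧ dx_{(c)} with (a < b < c) sorted:
  d(3*w*z + x^2) includes (∂/∂z)(3*w*z + x^2) dz = (3*w) dz, which multiplied by dx ∧ dy gives (3*w) dx ∧ dy ∧ dz
  d(3*w*z + x^2) includes (∂/∂w)(3*w*z + x^2) dw = (3*z) dw, which multiplied by dx ∧ dy gives (3*z) dx ∧ dy ∧ dw
  d(-3*y^2) includes (∂/∂y)(-3*y^2) dy = (-6*y) dy, which multiplied by dx ∧ dz gives (6*y) dx ∧ dy ∧ dz
  d(w^2 - 3*y^2) includes (∂/∂w)(w^2 - 3*y^2) dw = (2*w) dw, which multiplied by dy ∧ dz gives (2*w) dy ∧ dz ∧ dw
Collecting like 3-forms: d(omega) = (3*w + 6*y) dx ∧ dy ∧ dz + (3*z) dx ∧ dy ∧ dw + (2*w) dy ∧ dz ∧ dw.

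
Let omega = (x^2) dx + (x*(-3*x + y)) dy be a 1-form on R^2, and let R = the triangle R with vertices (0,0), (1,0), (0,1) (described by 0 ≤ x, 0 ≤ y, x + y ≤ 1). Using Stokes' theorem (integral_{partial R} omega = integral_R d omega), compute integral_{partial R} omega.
integral_(partial R) omega = -5/6

Stokes: integral_partial_R omega = integral_R d omega with d omega = (∂Q/∂x - ∂P/∂y) dx ∧ dy.
  ∂Q/∂x = -6*x + y
  ∂P/∂y = 0
  integrand = ∂Q/∂x - ∂P/∂y = -6*x + y.
Integrating over R: integral_0^1 integral_0^{1-x} (-6*x + y) dy dx = -5/6.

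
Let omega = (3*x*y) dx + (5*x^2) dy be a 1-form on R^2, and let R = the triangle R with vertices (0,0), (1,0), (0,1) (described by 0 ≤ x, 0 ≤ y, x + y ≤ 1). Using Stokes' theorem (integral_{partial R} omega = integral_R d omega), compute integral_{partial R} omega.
integral_(partial R) omega = 7/6

Stokes: integral_partial_R omega = integral_R d omega with d omega = (∂Q/∂x - ∂P/∂y) dx ∧ dy.
  ∂Q/∂x = 10*x
  ∂P/∂y = 3*x
  integrand = ∂Q/∂x - ∂P/∂y = 7*x.
Integrating over R: integral_0^1 integral_0^{1-x} (7*x) dy dx = 7/6.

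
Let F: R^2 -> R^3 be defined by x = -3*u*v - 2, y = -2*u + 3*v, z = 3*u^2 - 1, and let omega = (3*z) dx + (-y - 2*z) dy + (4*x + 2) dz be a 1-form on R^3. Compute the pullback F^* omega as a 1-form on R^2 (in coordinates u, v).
F^* omega = (-99*u^2*v + 12*u^2 - 40*u + 15*v - 4) du + (-27*u^3 - 18*u^2 + 15*u - 9*v + 6) dv

Using F^*(f dg) = (f ∘ F) d(g ∘ F), substitute each coordinate x_i by F_i(u, v) in f_i, and replace dx_i by d F_i = (∂F_i/∂u) du + (∂F_i/∂v) dv.
  For the x component: f_1(F) = 9*u^2 - 3; d F_1 = (-3*v) du + (-3*u) dv
  For the y component: f_2(F) = -6*u^2 + 2*u - 3*v + 2; d F_2 = (-2) du + (3) dv
  For the z component: f_3(F) = -12*u*v - 6; d F_3 = (6*u) du + (0) dv
Combining and collecting du, dv coefficients:
  coeff of du: -99*u^2*v + 12*u^2 - 40*u + 15*v - 4
  coeff of dv: -27*u^3 - 18*u^2 + 15*u - 9*v + 6
F^* omega = (-99*u^2*v + 12*u^2 - 40*u + 15*v - 4) du + (-27*u^3 - 18*u^2 + 15*u - 9*v + 6) dv.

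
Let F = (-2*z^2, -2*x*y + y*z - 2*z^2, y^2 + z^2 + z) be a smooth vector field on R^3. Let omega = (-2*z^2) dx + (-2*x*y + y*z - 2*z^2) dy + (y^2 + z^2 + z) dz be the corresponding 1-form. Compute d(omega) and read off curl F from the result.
d(omega) = (y + 4*z) dy ∧ dz + (-4*z) dz ∧ dx + (-2*y) dx ∧ dy; curl F = (y + 4*z, -4*z, -2*y)

d omega = sum_{i<j} (∂f_j/∂x_i - ∂f_i/∂x_j) dx_i ∧ dx_j. Under the identification (dy ∧ dz, dz ∧ dx, dx ∧ dy) ↔ (e_x, e_y, e_z), the coefficients are exactly the components of curl F. Compute:
  ∂R/∂y - ∂Q/∂z = (2*y) - (y - 4*z) = y + 4*z
  ∂P/∂z - ∂R/∂x = (-4*z) - (0) = -4*z
  ∂Q/∂x - ∂P/∂y = (-2*y) - (0) = -2*y.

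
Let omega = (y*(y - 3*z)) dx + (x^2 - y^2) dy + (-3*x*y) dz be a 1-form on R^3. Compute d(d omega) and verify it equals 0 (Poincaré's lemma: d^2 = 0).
d(d omega) = 0

Step 1: d omega = sum_{i<j} (∂f_j/∂x_i - ∂f_i/∂x_j) dx_i ∧ dx_j:
  coeff of dx ∧ dy: 2*x - 2*y + 3*z
  coeff of dx ∧ dz: 0
  coeff of dy ∧ dz: -3*x
Step 2: Apply d again to each 2-form coefficient. The only possible 3-form in R^3 is dx ∧ dy ∧ dz, with coefficient
  ∂(coeff of dy∧dz)/∂x - ∂(coeff of dx∧dz)/∂y + ∂(coeff of dx∧dy)/∂z
  = ∂/∂x (-3*x) - ∂/∂y (0) + ∂/∂z (2*x - 2*y + 3*z).
Each of these terms simplifies to sums of mixed partials that cancel in pairs. The result is 0 (by equality of mixed partials for smooth functions — Schwarz / Clairaut).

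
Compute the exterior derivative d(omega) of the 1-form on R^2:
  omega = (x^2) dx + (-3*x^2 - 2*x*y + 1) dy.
d(omega) = (-6*x - 2*y) dx ∧ dy

For a 1-form omega = sum_i f_i dx_i, the exterior derivative is
  d(omega) = sum_{i < j} (∂f_j/∂x_i - ∂f_i/∂x_j) dx_i ∧ dx_j.
  coefficient of dx ∧ dy: ∂f_2/∂x - ∂f_1/∂y = ∂(-3*x^2 - 2*x*y + 1)/∂x - ∂(x^2)/∂y = -6*x - 2*y
Assembling: d(omega) = (-6*x - 2*y) dx ∧ dy.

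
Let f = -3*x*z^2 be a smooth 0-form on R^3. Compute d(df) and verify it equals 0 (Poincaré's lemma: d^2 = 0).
d(df) = 0

Step 1: df = sum_i (∂f/∂x_i) dx_i = (-3*z^2) dx + (0) dy + (-6*x*z) dz.
Step 2: Apply d again. Using the 1-form formula, the coefficient of dx ∧ dy in d(df) is ∂^2 f/∂x ∂y - ∂^2 f/∂y ∂x = (0) - (0) = 0 (equality of mixed partials for smooth f).
Similarly for dx ∧ dz and dy ∧ dz — all coefficients vanish. So d(df) = 0.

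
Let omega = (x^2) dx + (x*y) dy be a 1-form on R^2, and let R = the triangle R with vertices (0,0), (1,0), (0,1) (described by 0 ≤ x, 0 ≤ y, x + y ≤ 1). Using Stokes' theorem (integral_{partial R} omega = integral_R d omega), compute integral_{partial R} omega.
integral_(partial R) omega = 1/6

Stokes: integral_partial_R omega = integral_R d omega with d omega = (∂Q/∂x - ∂P/∂y) dx ∧ dy.
  ∂Q/∂x = y
  ∂P/∂y = 0
  integrand = ∂Q/∂x - ∂P/∂y = y.
Integrating over R: integral_0^1 integral_0^{1-x} (y) dy dx = 1/6.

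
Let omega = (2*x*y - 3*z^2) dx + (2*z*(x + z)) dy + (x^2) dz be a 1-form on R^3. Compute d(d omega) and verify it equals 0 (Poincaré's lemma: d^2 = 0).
d(d omega) = 0

Step 1: d omega = sum_{i<j} (∂f_j/∂x_i - ∂f_i/∂x_j) dx_i ∧ dx_j:
  coeff of dx ∧ dy: -2*x + 2*z
  coeff of dx ∧ dz: 2*x + 6*z
  coeff of dy ∧ dz: -2*x - 4*z
Step 2: Apply d again to each 2-form coefficient. The only possible 3-form in R^3 is dx ∧ dy ∧ dz, with coefficient
  ∂(coeff of dy∧dz)/∂x - ∂(coeff of dx∧dz)/∂y + ∂(coeff of dx∧dy)/∂z
  = ∂/∂x (-2*x - 4*z) - ∂/∂y (2*x + 6*z) + ∂/∂z (-2*x + 2*z).
Each of these terms simplifies to sums of mixed partials that cancel in pairs. The result is 0 (by equality of mixed partials for smooth functions — Schwarz / Clairaut).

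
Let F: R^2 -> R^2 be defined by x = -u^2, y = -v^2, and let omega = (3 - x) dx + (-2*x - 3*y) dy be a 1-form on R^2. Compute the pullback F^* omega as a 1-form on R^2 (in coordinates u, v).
F^* omega = (2*u*(-u^2 - 3)) du + (-4*u^2*v - 6*v^3) dv

Using F^*(f dg) = (f ∘ F) d(g ∘ F), substitute each coordinate x_i by F_i(u, v) in f_i, and replace dx_i by d F_i = (∂F_i/∂u) du + (∂F_i/∂v) dv.
  For the x component: f_1(F) = u^2 + 3; d F_1 = (-2*u) du + (0) dv
  For the y component: f_2(F) = 2*u^2 + 3*v^2; d F_2 = (0) du + (-2*v) dv
Combining and collecting du, dv coefficients:
  coeff of du: 2*u*(-u^2 - 3)
  coeff of dv: -4*u^2*v - 6*v^3
F^* omega = (2*u*(-u^2 - 3)) du + (-4*u^2*v - 6*v^3) dv.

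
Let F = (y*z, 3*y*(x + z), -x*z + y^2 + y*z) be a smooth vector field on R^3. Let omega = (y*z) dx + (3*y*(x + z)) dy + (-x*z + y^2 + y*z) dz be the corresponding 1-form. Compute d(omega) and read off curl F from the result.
d(omega) = (-y + z) dy ∧ dz + (y + z) dz ∧ dx + (3*y - z) dx ∧ dy; curl F = (-y + z, y + z, 3*y - z)

d omega = sum_{i<j} (∂f_j/∂x_i - ∂f_i/∂x_j) dx_i ∧ dx_j. Under the identification (dy ∧ dz, dz ∧ dx, dx ∧ dy) ↔ (e_x, e_y, e_z), the coefficients are exactly the components of curl F. Compute:
  ∂R/∂y - ∂Q/∂z = (2*y + z) - (3*y) = -y + z
  ∂P/∂z - ∂R/∂x = (y) - (-z) = y + z
  ∂Q/∂x - ∂P/∂y = (3*y) - (z) = 3*y - z.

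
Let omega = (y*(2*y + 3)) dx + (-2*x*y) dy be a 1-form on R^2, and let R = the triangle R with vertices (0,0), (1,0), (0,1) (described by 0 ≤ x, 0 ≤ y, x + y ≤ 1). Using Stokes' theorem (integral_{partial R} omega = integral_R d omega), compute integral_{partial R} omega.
integral_(partial R) omega = -5/2

Stokes: integral_partial_R omega = integral_R d omega with d omega = (∂Q/∂x - ∂P/∂y) dx ∧ dy.
  ∂Q/∂x = -2*y
  ∂P/∂y = 4*y + 3
  integrand = ∂Q/∂x - ∂P/∂y = -6*y - 3.
Integrating over R: integral_0^1 integral_0^{1-x} (-6*y - 3) dy dx = -5/2.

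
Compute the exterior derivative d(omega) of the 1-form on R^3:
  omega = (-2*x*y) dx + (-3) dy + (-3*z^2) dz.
d(omega) = (2*x) dx ∧ dy

For a 1-form omega = sum_i f_i dx_i, the exterior derivative is
  d(omega) = sum_{i < j} (∂f_j/∂x_i - ∂f_i/∂x_j) dx_i ∧ dx_j.
  coefficient of dx ∧ dy: ∂f_2/∂x - ∂f_1/∂y = ∂(-3)/∂x - ∂(-2*x*y)/∂y = 2*x
Assembling: d(omega) = (2*x) dx ∧ dy.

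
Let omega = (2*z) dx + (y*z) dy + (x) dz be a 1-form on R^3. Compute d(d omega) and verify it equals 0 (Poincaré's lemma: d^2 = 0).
d(d omega) = 0

Step 1: d omega = sum_{i<j} (∂f_j/∂x_i - ∂f_i/∂x_j) dx_i ∧ dx_j:
  coeff of dx ∧ dy: 0
  coeff of dx ∧ dz: -1
  coeff of dy ∧ dz: -y
Step 2: Apply d again to each 2-form coefficient. The only possible 3-form in R^3 is dx ∧ dy ∧ dz, with coefficient
  ∂(coeff of dy∧dz)/∂x - ∂(coeff of dx∧dz)/∂y + ∂(coeff of dx∧dy)/∂z
  = ∂/∂x (-y) - ∂/∂y (-1) + ∂/∂z (0).
Each of these terms simplifies to sums of mixed partials that cancel in pairs. The result is 0 (by equality of mixed partials for smooth functions — Schwarz / Clairaut).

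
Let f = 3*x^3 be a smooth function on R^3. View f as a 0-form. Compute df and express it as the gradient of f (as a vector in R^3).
df = (9*x^2) dx + (0) dy + (0) dz; grad f = (9*x^2, 0, 0)

For a 0-form f, d f = (∂f/∂x) dx + (∂f/∂y) dy + (∂f/∂z) dz. The components of the vector representation are exactly the entries of grad f in Cartesian coordinates:
  ∂f/∂x = 9*x^2
  ∂f/∂y = 0
  ∂f/∂z = 0.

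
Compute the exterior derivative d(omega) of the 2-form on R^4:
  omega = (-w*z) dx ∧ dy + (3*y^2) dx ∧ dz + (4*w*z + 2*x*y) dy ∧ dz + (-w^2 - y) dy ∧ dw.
d(omega) = (-w - 4*y) dx ∧ dy ∧ dz + (-z) dx ∧ dy ∧ dw + (4*z) dy ∧ dz ∧ dw

For a 2-form omega = sum_{i<j} g_{ij} dx_i ∧ dx_j, the exterior derivative is
  d(omega) = sum_{i<j} d(g_{ij}) ∧ dx_i ∧ dx_j = sum_{i<j, k} (∂g_{ij}/∂x_k) dx_k ∧ dx_i ∧ dx_j.
Expand each term, using dx_k ∧ dx_i ∧ dx_j = sgn(permutation) dx_{(a)} ∧ dx_{(b)} ∧ dx_{(c)} with (a < b < c) sorted:
  d(-w*z) includes (∂/∂z)(-w*z) dz = (-w) dz, which multiplied by dx ∧ dy gives (-w) dx ∧ dy ∧ dz
  d(-w*z) includes (∂/∂w)(-w*z) dw = (-z) dw, which multiplied by dx ∧ dy gives (-z) dx ∧ dy ∧ dw
  d(3*y^2) includes (∂/∂y)(3*y^2) dy = (6*y) dy, which multiplied by dx ∧ dz gives (-6*y) dx ∧ dy ∧ dz
  d(4*w*z + 2*x*y) includes (∂/∂x)(4*w*z + 2*x*y) dx = (2*y) dx, which multiplied by dy ∧ dz gives (2*y) dx ∧ dy ∧ dz
  d(4*w*z + 2*x*y) includes (∂/∂w)(4*w*z + 2*x*y) dw = (4*z) dw, which multiplied by dy ∧ dz gives (4*z) dy ∧ dz ∧ dw
Collecting like 3-forms: d(omega) = (-w - 4*y) dx ∧ dy ∧ dz + (-z) dx ∧ dy ∧ dw + (4*z) dy ∧ dz ∧ dw.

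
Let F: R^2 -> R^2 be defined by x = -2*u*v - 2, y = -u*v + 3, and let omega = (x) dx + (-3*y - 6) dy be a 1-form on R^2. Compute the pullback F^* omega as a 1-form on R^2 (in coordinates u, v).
F^* omega = (v*(u*v + 19)) du + (u*(u*v + 19)) dv

Using F^*(f dg) = (f ∘ F) d(g ∘ F), substitute each coordinate x_i by F_i(u, v) in f_i, and replace dx_i by d F_i = (∂F_i/∂u) du + (∂F_i/∂v) dv.
  For the x component: f_1(F) = -2*u*v - 2; d F_1 = (-2*v) du + (-2*u) dv
  For the y component: f_2(F) = 3*u*v - 15; d F_2 = (-v) du + (-u) dv
Combining and collecting du, dv coefficients:
  coeff of du: v*(u*v + 19)
  coeff of dv: u*(u*v + 19)
F^* omega = (v*(u*v + 19)) du + (u*(u*v + 19)) dv.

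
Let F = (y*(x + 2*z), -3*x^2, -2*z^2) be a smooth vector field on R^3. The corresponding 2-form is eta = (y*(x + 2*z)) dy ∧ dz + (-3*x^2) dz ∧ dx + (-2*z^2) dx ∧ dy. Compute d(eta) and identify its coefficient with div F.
d(eta) = (y - 4*z) dx ∧ dy ∧ dz; div F = y - 4*z

For a 2-form in R^3 of the form above, applying d gives a 3-form with coefficient ∂P/∂x + ∂Q/∂y + ∂R/∂z:
  ∂P/∂x = y
  ∂Q/∂y = 0
  ∂R/∂z = -4*z
Sum = y - 4*z, which is exactly div F.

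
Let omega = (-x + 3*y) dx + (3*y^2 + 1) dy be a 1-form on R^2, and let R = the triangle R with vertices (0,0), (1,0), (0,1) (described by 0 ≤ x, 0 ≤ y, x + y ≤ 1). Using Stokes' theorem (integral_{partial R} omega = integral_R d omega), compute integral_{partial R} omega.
integral_(partial R) omega = -3/2

Stokes: integral_partial_R omega = integral_R d omega with d omega = (∂Q/∂x - ∂P/∂y) dx ∧ dy.
  ∂Q/∂x = 0
  ∂P/∂y = 3
  integrand = ∂Q/∂x - ∂P/∂y = -3.
Integrating over R: integral_0^1 integral_0^{1-x} (-3) dy dx = -3/2.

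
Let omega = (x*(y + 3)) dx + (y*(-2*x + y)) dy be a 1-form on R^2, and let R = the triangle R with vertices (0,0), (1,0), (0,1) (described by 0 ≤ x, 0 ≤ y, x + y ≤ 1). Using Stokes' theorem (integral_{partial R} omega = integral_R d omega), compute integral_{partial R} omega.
integral_(partial R) omega = -1/2

Stokes: integral_partial_R omega = integral_R d omega with d omega = (∂Q/∂x - ∂P/∂y) dx ∧ dy.
  ∂Q/∂x = -2*y
  ∂P/∂y = x
  integrand = ∂Q/∂x - ∂P/∂y = -x - 2*y.
Integrating over R: integral_0^1 integral_0^{1-x} (-x - 2*y) dy dx = -1/2.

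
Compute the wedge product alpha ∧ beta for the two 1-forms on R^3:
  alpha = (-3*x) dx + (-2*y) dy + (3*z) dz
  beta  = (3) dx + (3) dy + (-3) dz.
alpha ∧ beta = (-9*x + 6*y) dx ∧ dy + (9*x - 9*z) dx ∧ dz + (6*y - 9*z) dy ∧ dz

Distribute the wedge, using dx_i ∧ dx_j = -dx_j ∧ dx_i and dx_i ∧ dx_i = 0. For each pair (i, j) with i < j, the coefficient of dx_i ∧ dx_j in alpha ∧ beta is (alpha_i * beta_j - alpha_j * beta_i). Collecting: alpha ∧ beta = (-9*x + 6*y) dx ∧ dy + (9*x - 9*z) dx ∧ dz + (6*y - 9*z) dy ∧ dz.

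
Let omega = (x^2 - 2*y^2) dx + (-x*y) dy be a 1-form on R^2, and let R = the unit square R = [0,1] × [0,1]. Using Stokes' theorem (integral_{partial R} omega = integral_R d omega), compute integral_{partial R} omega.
integral_(partial R) omega = 3/2

Stokes: integral_partial_R omega = integral_R d omega with d omega = (∂Q/∂x - ∂P/∂y) dx ∧ dy.
  ∂Q/∂x = -y
  ∂P/∂y = -4*y
  integrand = ∂Q/∂x - ∂P/∂y = 3*y.
Integrating over R: integral_0^1 integral_0^1 (3*y) dx dy = 3/2.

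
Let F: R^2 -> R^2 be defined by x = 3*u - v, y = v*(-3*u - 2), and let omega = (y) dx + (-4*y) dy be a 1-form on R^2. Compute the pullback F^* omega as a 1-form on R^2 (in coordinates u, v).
F^* omega = (3*v*(-12*u*v - 3*u - 8*v - 2)) du + (v*(-36*u^2 - 45*u - 14)) dv

Using F^*(f dg) = (f ∘ F) d(g ∘ F), substitute each coordinate x_i by F_i(u, v) in f_i, and replace dx_i by d F_i = (∂F_i/∂u) du + (∂F_i/∂v) dv.
  For the x component: f_1(F) = v*(-3*u - 2); d F_1 = (3) du + (-1) dv
  For the y component: f_2(F) = 4*v*(3*u + 2); d F_2 = (-3*v) du + (-3*u - 2) dv
Combining and collecting du, dv coefficients:
  coeff of du: 3*v*(-12*u*v - 3*u - 8*v - 2)
  coeff of dv: v*(-36*u^2 - 45*u - 14)
F^* omega = (3*v*(-12*u*v - 3*u - 8*v - 2)) du + (v*(-36*u^2 - 45*u - 14)) dv.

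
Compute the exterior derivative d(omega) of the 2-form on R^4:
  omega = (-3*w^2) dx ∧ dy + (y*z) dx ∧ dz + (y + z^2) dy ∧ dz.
d(omega) = (-6*w) dx ∧ dy ∧ dw + (-z) dx ∧ dy ∧ dz

For a 2-form omega = sum_{i<j} g_{ij} dx_i ∧ dx_j, the exterior derivative is
  d(omega) = sum_{i<j} d(g_{ij}) ∧ dx_i ∧ dx_j = sum_{i<j, k} (∂g_{ij}/∂x_k) dx_k ∧ dx_i ∧ dx_j.
Expand each term, using dx_k ∧ dx_i ∧ dx_j = sgn(permutation) dx_{(a)} ∧ dx_{(b)} ∧ dx_{(c)} with (a < b < c) sorted:
  d(-3*w^2) includes (∂/∂w)(-3*w^2) dw = (-6*w) dw, which multiplied by dx ∧ dy gives (-6*w) dx ∧ dy ∧ dw
  d(y*z) includes (∂/∂y)(y*z) dy = (z) dy, which multiplied by dx ∧ dz gives (-z) dx ∧ dy ∧ dz
Collecting like 3-forms: d(omega) = (-6*w) dx ∧ dy ∧ dw + (-z) dx ∧ dy ∧ dz.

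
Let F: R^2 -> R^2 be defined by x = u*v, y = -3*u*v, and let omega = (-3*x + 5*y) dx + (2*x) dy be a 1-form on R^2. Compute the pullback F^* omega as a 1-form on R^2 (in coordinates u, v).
F^* omega = (-24*u*v^2) du + (-24*u^2*v) dv

Using F^*(f dg) = (f ∘ F) d(g ∘ F), substitute each coordinate x_i by F_i(u, v) in f_i, and replace dx_i by d F_i = (∂F_i/∂u) du + (∂F_i/∂v) dv.
  For the x component: f_1(F) = -18*u*v; d F_1 = (v) du + (u) dv
  For the y component: f_2(F) = 2*u*v; d F_2 = (-3*v) du + (-3*u) dv
Combining and collecting du, dv coefficients:
  coeff of du: -24*u*v^2
  coeff of dv: -24*u^2*v
F^* omega = (-24*u*v^2) du + (-24*u^2*v) dv.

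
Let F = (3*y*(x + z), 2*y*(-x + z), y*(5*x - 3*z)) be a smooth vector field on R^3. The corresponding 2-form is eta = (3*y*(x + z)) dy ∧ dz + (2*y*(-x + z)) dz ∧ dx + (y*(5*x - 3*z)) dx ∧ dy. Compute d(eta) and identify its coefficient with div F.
d(eta) = (-2*x + 2*z) dx ∧ dy ∧ dz; div F = -2*x + 2*z

For a 2-form in R^3 of the form above, applying d gives a 3-form with coefficient ∂P/∂x + ∂Q/∂y + ∂R/∂z:
  ∂P/∂x = 3*y
  ∂Q/∂y = -2*x + 2*z
  ∂R/∂z = -3*y
Sum = -2*x + 2*z, which is exactly div F.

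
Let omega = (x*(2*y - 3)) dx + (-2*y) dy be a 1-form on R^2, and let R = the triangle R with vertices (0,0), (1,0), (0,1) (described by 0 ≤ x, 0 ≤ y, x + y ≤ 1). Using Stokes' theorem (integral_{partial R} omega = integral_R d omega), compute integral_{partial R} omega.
integral_(partial R) omega = -1/3

Stokes: integral_partial_R omega = integral_R d omega with d omega = (∂Q/∂x - ∂P/∂y) dx ∧ dy.
  ∂Q/∂x = 0
  ∂P/∂y = 2*x
  integrand = ∂Q/∂x - ∂P/∂y = -2*x.
Integrating over R: integral_0^1 integral_0^{1-x} (-2*x) dy dx = -1/3.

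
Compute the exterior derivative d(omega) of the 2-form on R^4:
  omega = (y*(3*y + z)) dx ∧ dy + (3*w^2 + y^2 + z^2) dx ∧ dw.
d(omega) = (y) dx ∧ dy ∧ dz + (-2*y) dx ∧ dy ∧ dw + (-2*z) dx ∧ dz ∧ dw

For a 2-form omega = sum_{i<j} g_{ij} dx_i ∧ dx_j, the exterior derivative is
  d(omega) = sum_{i<j} d(g_{ij}) ∧ dx_i ∧ dx_j = sum_{i<j, k} (∂g_{ij}/∂x_k) dx_k ∧ dx_i ∧ dx_j.
Expand each term, using dx_k ∧ dx_i ∧ dx_j = sgn(permutation) dx_{(a)} ∧ dx_{(b)} ∧ dx_{(c)} with (a < b < c) sorted:
  d(y*(3*y + z)) includes (∂/∂z)(y*(3*y + z)) dz = (y) dz, which multiplied by dx ∧ dy gives (y) dx ∧ dy ∧ dz
  d(3*w^2 + y^2 + z^2) includes (∂/∂y)(3*w^2 + y^2 + z^2) dy = (2*y) dy, which multiplied by dx ∧ dw gives (-2*y) dx ∧ dy ∧ dw
  d(3*w^2 + y^2 + z^2) includes (∂/∂z)(3*w^2 + y^2 + z^2) dz = (2*z) dz, which multiplied by dx ∧ dw gives (-2*z) dx ∧ dz ∧ dw
Collecting like 3-forms: d(omega) = (y) dx ∧ dy ∧ dz + (-2*y) dx ∧ dy ∧ dw + (-2*z) dx ∧ dz ∧ dw.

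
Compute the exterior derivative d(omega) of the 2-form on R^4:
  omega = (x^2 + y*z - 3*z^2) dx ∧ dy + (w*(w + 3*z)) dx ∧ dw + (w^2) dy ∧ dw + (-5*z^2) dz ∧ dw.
d(omega) = (y - 6*z) dx ∧ dy ∧ dz + (-3*w) dx ∧ dz ∧ dw

For a 2-form omega = sum_{i<j} g_{ij} dx_i ∧ dx_j, the exterior derivative is
  d(omega) = sum_{i<j} d(g_{ij}) ∧ dx_i ∧ dx_j = sum_{i<j, k} (∂g_{ij}/∂x_k) dx_k ∧ dx_i ∧ dx_j.
Expand each term, using dx_k ∧ dx_i ∧ dx_j = sgn(permutation) dx_{(a)} ∧ dx_{(b)} ∧ dx_{(c)} with (a < b < c) sorted:
  d(x^2 + y*z - 3*z^2) includes (∂/∂z)(x^2 + y*z - 3*z^2) dz = (y - 6*z) dz, which multiplied by dx ∧ dy gives (y - 6*z) dx ∧ dy ∧ dz
  d(w*(w + 3*z)) includes (∂/∂z)(w*(w + 3*z)) dz = (3*w) dz, which multiplied by dx ∧ dw gives (-3*w) dx ∧ dz ∧ dw
Collecting like 3-forms: d(omega) = (y - 6*z) dx ∧ dy ∧ dz + (-3*w) dx ∧ dz ∧ dw.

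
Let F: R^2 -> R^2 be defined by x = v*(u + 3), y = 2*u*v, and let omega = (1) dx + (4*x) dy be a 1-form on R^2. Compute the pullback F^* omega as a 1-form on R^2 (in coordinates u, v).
F^* omega = (v*(8*u*v + 24*v + 1)) du + (8*u^2*v + 24*u*v + u + 3) dv

Using F^*(f dg) = (f ∘ F) d(g ∘ F), substitute each coordinate x_i by F_i(u, v) in f_i, and replace dx_i by d F_i = (∂F_i/∂u) du + (∂F_i/∂v) dv.
  For the x component: f_1(F) = 1; d F_1 = (v) du + (u + 3) dv
  For the y component: f_2(F) = 4*v*(u + 3); d F_2 = (2*v) du + (2*u) dv
Combining and collecting du, dv coefficients:
  coeff of du: v*(8*u*v + 24*v + 1)
  coeff of dv: 8*u^2*v + 24*u*v + u + 3
F^* omega = (v*(8*u*v + 24*v + 1)) du + (8*u^2*v + 24*u*v + u + 3) dv.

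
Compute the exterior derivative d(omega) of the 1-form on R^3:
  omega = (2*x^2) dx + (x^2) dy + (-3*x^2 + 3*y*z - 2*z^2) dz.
d(omega) = (2*x) dx ∧ dy + (-6*x) dx ∧ dz + (3*z) dy ∧ dz

For a 1-form omega = sum_i f_i dx_i, the exterior derivative is
  d(omega) = sum_{i < j} (∂f_j/∂x_i - ∂f_i/∂x_j) dx_i ∧ dx_j.
  coefficient of dx ∧ dy: ∂f_2/∂x - ∂f_1/∂y = ∂(x^2)/∂x - ∂(2*x^2)/∂y = 2*x
  coefficient of dx ∧ dz: ∂f_3/∂x - ∂f_1/∂z = ∂(-3*x^2 + 3*y*z - 2*z^2)/∂x - ∂(2*x^2)/∂z = -6*x
  coefficient of dy ∧ dz: ∂f_3/∂y - ∂f_2/∂z = ∂(-3*x^2 + 3*y*z - 2*z^2)/∂y - ∂(x^2)/∂z = 3*z
Assembling: d(omega) = (2*x) dx ∧ dy + (-6*x) dx ∧ dz + (3*z) dy ∧ dz.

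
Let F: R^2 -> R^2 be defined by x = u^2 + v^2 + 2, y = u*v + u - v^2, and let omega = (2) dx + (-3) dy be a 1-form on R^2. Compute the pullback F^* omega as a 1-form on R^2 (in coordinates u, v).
F^* omega = (4*u - 3*v - 3) du + (-3*u + 10*v) dv

Using F^*(f dg) = (f ∘ F) d(g ∘ F), substitute each coordinate x_i by F_i(u, v) in f_i, and replace dx_i by d F_i = (∂F_i/∂u) du + (∂F_i/∂v) dv.
  For the x component: f_1(F) = 2; d F_1 = (2*u) du + (2*v) dv
  For the y component: f_2(F) = -3; d F_2 = (v + 1) du + (u - 2*v) dv
Combining and collecting du, dv coefficients:
  coeff of du: 4*u - 3*v - 3
  coeff of dv: -3*u + 10*v
F^* omega = (4*u - 3*v - 3) du + (-3*u + 10*v) dv.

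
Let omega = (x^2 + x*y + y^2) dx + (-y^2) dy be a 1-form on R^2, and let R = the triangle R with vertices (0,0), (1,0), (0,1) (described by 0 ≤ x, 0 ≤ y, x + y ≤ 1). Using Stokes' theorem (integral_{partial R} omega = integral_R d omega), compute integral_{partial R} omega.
integral_(partial R) omega = -1/2

Stokes: integral_partial_R omega = integral_R d omega with d omega = (∂Q/∂x - ∂P/∂y) dx ∧ dy.
  ∂Q/∂x = 0
  ∂P/∂y = x + 2*y
  integrand = ∂Q/∂x - ∂P/∂y = -x - 2*y.
Integrating over R: integral_0^1 integral_0^{1-x} (-x - 2*y) dy dx = -1/2.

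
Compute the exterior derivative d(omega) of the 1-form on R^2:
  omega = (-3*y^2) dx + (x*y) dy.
d(omega) = (7*y) dx ∧ dy

For a 1-form omega = sum_i f_i dx_i, the exterior derivative is
  d(omega) = sum_{i < j} (∂f_j/∂x_i - ∂f_i/∂x_j) dx_i ∧ dx_j.
  coefficient of dx ∧ dy: ∂f_2/∂x - ∂f_1/∂y = ∂(x*y)/∂x - ∂(-3*y^2)/∂y = 7*y
Assembling: d(omega) = (7*y) dx ∧ dy.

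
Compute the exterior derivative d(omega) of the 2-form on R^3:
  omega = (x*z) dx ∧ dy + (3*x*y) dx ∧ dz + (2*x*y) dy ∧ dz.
d(omega) = (-2*x + 2*y) dx ∧ dy ∧ dz

For a 2-form omega = sum_{i<j} g_{ij} dx_i ∧ dx_j, the exterior derivative is
  d(omega) = sum_{i<j} d(g_{ij}) ∧ dx_i ∧ dx_j = sum_{i<j, k} (∂g_{ij}/∂x_k) dx_k ∧ dx_i ∧ dx_j.
Expand each term, using dx_k ∧ dx_i ∧ dx_j = sgn(permutation) dx_{(a)} ∧ dx_{(b)} ∧ dx_{(c)} with (a < b < c) sorted:
  d(x*z) includes (∂/∂z)(x*z) dz = (x) dz, which multiplied by dx ∧ dy gives (x) dx ∧ dy ∧ dz
  d(3*x*y) includes (∂/∂y)(3*x*y) dy = (3*x) dy, which multiplied by dx ∧ dz gives (-3*x) dx ∧ dy ∧ dz
  d(2*x*y) includes (∂/∂x)(2*x*y) dx = (2*y) dx, which multiplied by dy ∧ dz gives (2*y) dx ∧ dy ∧ dz
Collecting like 3-forms: d(omega) = (-2*x + 2*y) dx ∧ dy ∧ dz.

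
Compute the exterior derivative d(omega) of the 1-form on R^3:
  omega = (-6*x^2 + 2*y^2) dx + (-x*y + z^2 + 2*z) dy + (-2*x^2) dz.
d(omega) = (-5*y) dx ∧ dy + (-4*x) dx ∧ dz + (-2*z - 2) dy ∧ dz

For a 1-form omega = sum_i f_i dx_i, the exterior derivative is
  d(omega) = sum_{i < j} (∂f_j/∂x_i - ∂f_i/∂x_j) dx_i ∧ dx_j.
  coefficient of dx ∧ dy: ∂f_2/∂x - ∂f_1/∂y = ∂(-x*y + z^2 + 2*z)/∂x - ∂(-6*x^2 + 2*y^2)/∂y = -5*y
  coefficient of dx ∧ dz: ∂f_3/∂x - ∂f_1/∂z = ∂(-2*x^2)/∂x - ∂(-6*x^2 + 2*y^2)/∂z = -4*x
  coefficient of dy ∧ dz: ∂f_3/∂y - ∂f_2/∂z = ∂(-2*x^2)/∂y - ∂(-x*y + z^2 + 2*z)/∂z = -2*z - 2
Assembling: d(omega) = (-5*y) dx ∧ dy + (-4*x) dx ∧ dz + (-2*z - 2) dy ∧ dz.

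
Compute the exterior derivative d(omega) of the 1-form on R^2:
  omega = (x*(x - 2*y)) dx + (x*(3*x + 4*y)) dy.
d(omega) = (8*x + 4*y) dx ∧ dy

For a 1-form omega = sum_i f_i dx_i, the exterior derivative is
  d(omega) = sum_{i < j} (∂f_j/∂x_i - ∂f_i/∂x_j) dx_i ∧ dx_j.
  coefficient of dx ∧ dy: ∂f_2/∂x - ∂f_1/∂y = ∂(x*(3*x + 4*y))/∂x - ∂(x*(x - 2*y))/∂y = 8*x + 4*y
Assembling: d(omega) = (8*x + 4*y) dx ∧ dy.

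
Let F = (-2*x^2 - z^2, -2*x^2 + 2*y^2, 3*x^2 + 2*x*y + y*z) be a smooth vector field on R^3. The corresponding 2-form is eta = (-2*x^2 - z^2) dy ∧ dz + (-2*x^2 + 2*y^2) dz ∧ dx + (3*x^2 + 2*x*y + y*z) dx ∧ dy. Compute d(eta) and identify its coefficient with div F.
d(eta) = (-4*x + 5*y) dx ∧ dy ∧ dz; div F = -4*x + 5*y

For a 2-form in R^3 of the form above, applying d gives a 3-form with coefficient ∂P/∂x + ∂Q/∂y + ∂R/∂z:
  ∂P/∂x = -4*x
  ∂Q/∂y = 4*y
  ∂R/∂z = y
Sum = -4*x + 5*y, which is exactly div F.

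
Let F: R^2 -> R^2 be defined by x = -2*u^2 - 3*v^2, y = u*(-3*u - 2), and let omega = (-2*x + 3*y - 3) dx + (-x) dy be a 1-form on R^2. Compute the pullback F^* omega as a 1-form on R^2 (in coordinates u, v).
F^* omega = (8*u^3 + 20*u^2 - 42*u*v^2 + 12*u - 6*v^2) du + (6*v*(5*u^2 + 6*u - 6*v^2 + 3)) dv

Using F^*(f dg) = (f ∘ F) d(g ∘ F), substitute each coordinate x_i by F_i(u, v) in f_i, and replace dx_i by d F_i = (∂F_i/∂u) du + (∂F_i/∂v) dv.
  For the x component: f_1(F) = -5*u^2 - 6*u + 6*v^2 - 3; d F_1 = (-4*u) du + (-6*v) dv
  For the y component: f_2(F) = 2*u^2 + 3*v^2; d F_2 = (-6*u - 2) du + (0) dv
Combining and collecting du, dv coefficients:
  coeff of du: 8*u^3 + 20*u^2 - 42*u*v^2 + 12*u - 6*v^2
  coeff of dv: 6*v*(5*u^2 + 6*u - 6*v^2 + 3)
F^* omega = (8*u^3 + 20*u^2 - 42*u*v^2 + 12*u - 6*v^2) du + (6*v*(5*u^2 + 6*u - 6*v^2 + 3)) dv.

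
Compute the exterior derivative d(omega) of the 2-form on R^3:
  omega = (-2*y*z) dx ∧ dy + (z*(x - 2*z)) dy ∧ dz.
d(omega) = (-2*y + z) dx ∧ dy ∧ dz

For a 2-form omega = sum_{i<j} g_{ij} dx_i ∧ dx_j, the exterior derivative is
  d(omega) = sum_{i<j} d(g_{ij}) ∧ dx_i ∧ dx_j = sum_{i<j, k} (∂g_{ij}/∂x_k) dx_k ∧ dx_i ∧ dx_j.
Expand each term, using dx_k ∧ dx_i ∧ dx_j = sgn(permutation) dx_{(a)} ∧ dx_{(b)} ∧ dx_{(c)} with (a < b < c) sorted:
  d(-2*y*z) includes (∂/∂z)(-2*y*z) dz = (-2*y) dz, which multiplied by dx ∧ dy gives (-2*y) dx ∧ dy ∧ dz
  d(z*(x - 2*z)) includes (∂/∂x)(z*(x - 2*z)) dx = (z) dx, which multiplied by dy ∧ dz gives (z) dx ∧ dy ∧ dz
Collecting like 3-forms: d(omega) = (-2*y + z) dx ∧ dy ∧ dz.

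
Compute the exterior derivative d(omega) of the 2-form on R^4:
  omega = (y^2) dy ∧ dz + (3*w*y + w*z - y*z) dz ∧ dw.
d(omega) = (3*w - z) dy ∧ dz ∧ dw

For a 2-form omega = sum_{i<j} g_{ij} dx_i ∧ dx_j, the exterior derivative is
  d(omega) = sum_{i<j} d(g_{ij}) ∧ dx_i ∧ dx_j = sum_{i<j, k} (∂g_{ij}/∂x_k) dx_k ∧ dx_i ∧ dx_j.
Expand each term, using dx_k ∧ dx_i ∧ dx_j = sgn(permutation) dx_{(a)} ∧ dx_{(b)} ∧ dx_{(c)} with (a < b < c) sorted:
  d(3*w*y + w*z - y*z) includes (∂/∂y)(3*w*y + w*z - y*z) dy = (3*w - z) dy, which multiplied by dz ∧ dw gives (3*w - z) dy ∧ dz ∧ dw
Collecting like 3-forms: d(omega) = (3*w - z) dy ∧ dz ∧ dw.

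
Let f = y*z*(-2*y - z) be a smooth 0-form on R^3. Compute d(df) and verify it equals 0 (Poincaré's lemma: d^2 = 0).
d(df) = 0

Step 1: df = sum_i (∂f/∂x_i) dx_i = (0) dx + (z*(-4*y - z)) dy + (2*y*(-y - z)) dz.
Step 2: Apply d again. Using the 1-form formula, the coefficient of dx ∧ dy in d(df) is ∂^2 f/∂x ∂y - ∂^2 f/∂y ∂x = (0) - (0) = 0 (equality of mixed partials for smooth f).
Similarly for dx ∧ dz and dy ∧ dz — all coefficients vanish. So d(df) = 0.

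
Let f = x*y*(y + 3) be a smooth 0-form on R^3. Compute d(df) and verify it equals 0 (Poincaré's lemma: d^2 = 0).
d(df) = 0

Step 1: df = sum_i (∂f/∂x_i) dx_i = (y*(y + 3)) dx + (x*(2*y + 3)) dy + (0) dz.
Step 2: Apply d again. Using the 1-form formula, the coefficient of dx ∧ dy in d(df) is ∂^2 f/∂x ∂y - ∂^2 f/∂y ∂x = (2*y + 3) - (2*y + 3) = 0 (equality of mixed partials for smooth f).
Similarly for dx ∧ dz and dy ∧ dz — all coefficients vanish. So d(df) = 0.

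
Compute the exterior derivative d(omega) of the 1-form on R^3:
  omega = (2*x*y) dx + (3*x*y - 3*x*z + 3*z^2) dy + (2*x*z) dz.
d(omega) = (-2*x + 3*y - 3*z) dx ∧ dy + (2*z) dx ∧ dz + (3*x - 6*z) dy ∧ dz

For a 1-form omega = sum_i f_i dx_i, the exterior derivative is
  d(omega) = sum_{i < j} (∂f_j/∂x_i - ∂f_i/∂x_j) dx_i ∧ dx_j.
  coefficient of dx ∧ dy: ∂f_2/∂x - ∂f_1/∂y = ∂(3*x*y - 3*x*z + 3*z^2)/∂x - ∂(2*x*y)/∂y = -2*x + 3*y - 3*z
  coefficient of dx ∧ dz: ∂f_3/∂x - ∂f_1/∂z = ∂(2*x*z)/∂x - ∂(2*x*y)/∂z = 2*z
  coefficient of dy ∧ dz: ∂f_3/∂y - ∂f_2/∂z = ∂(2*x*z)/∂y - ∂(3*x*y - 3*x*z + 3*z^2)/∂z = 3*x - 6*z
Assembling: d(omega) = (-2*x + 3*y - 3*z) dx ∧ dy + (2*z) dx ∧ dz + (3*x - 6*z) dy ∧ dz.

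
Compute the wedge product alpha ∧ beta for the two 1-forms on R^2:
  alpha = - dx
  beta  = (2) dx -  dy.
alpha ∧ beta = (1) dx ∧ dy

Distribute the wedge, using dx_i ∧ dx_j = -dx_j ∧ dx_i and dx_i ∧ dx_i = 0. For each pair (i, j) with i < j, the coefficient of dx_i ∧ dx_j in alpha ∧ beta is (alpha_i * beta_j - alpha_j * beta_i). Collecting: alpha ∧ beta = (1) dx ∧ dy.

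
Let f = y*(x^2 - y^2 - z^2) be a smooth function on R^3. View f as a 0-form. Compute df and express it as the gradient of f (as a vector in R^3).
df = (2*x*y) dx + (x^2 - 3*y^2 - z^2) dy + (-2*y*z) dz; grad f = (2*x*y, x^2 - 3*y^2 - z^2, -2*y*z)

For a 0-form f, d f = (∂f/∂x) dx + (∂f/∂y) dy + (∂f/∂z) dz. The components of the vector representation are exactly the entries of grad f in Cartesian coordinates:
  ∂f/∂x = 2*x*y
  ∂f/∂y = x^2 - 3*y^2 - z^2
  ∂f/∂z = -2*y*z.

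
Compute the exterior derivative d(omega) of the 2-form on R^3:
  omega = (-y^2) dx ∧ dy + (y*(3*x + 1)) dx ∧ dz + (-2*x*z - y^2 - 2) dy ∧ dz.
d(omega) = (-3*x - 2*z - 1) dx ∧ dy ∧ dz

For a 2-form omega = sum_{i<j} g_{ij} dx_i ∧ dx_j, the exterior derivative is
  d(omega) = sum_{i<j} d(g_{ij}) ∧ dx_i ∧ dx_j = sum_{i<j, k} (∂g_{ij}/∂x_k) dx_k ∧ dx_i ∧ dx_j.
Expand each term, using dx_k ∧ dx_i ∧ dx_j = sgn(permutation) dx_{(a)} ∧ dx_{(b)} ∧ dx_{(c)} with (a < b < c) sorted:
  d(y*(3*x + 1)) includes (∂/∂y)(y*(3*x + 1)) dy = (3*x + 1) dy, which multiplied by dx ∧ dz gives (-3*x - 1) dx ∧ dy ∧ dz
  d(-2*x*z - y^2 - 2) includes (∂/∂x)(-2*x*z - y^2 - 2) dx = (-2*z) dx, which multiplied by dy ∧ dz gives (-2*z) dx ∧ dy ∧ dz
Collecting like 3-forms: d(omega) = (-3*x - 2*z - 1) dx ∧ dy ∧ dz.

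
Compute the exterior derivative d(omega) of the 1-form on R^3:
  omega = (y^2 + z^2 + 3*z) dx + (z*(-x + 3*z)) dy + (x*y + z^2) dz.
d(omega) = (-2*y - z) dx ∧ dy + (y - 2*z - 3) dx ∧ dz + (2*x - 6*z) dy ∧ dz

For a 1-form omega = sum_i f_i dx_i, the exterior derivative is
  d(omega) = sum_{i < j} (∂f_j/∂x_i - ∂f_i/∂x_j) dx_i ∧ dx_j.
  coefficient of dx ∧ dy: ∂f_2/∂x - ∂f_1/∂y = ∂(z*(-x + 3*z))/∂x - ∂(y^2 + z^2 + 3*z)/∂y = -2*y - z
  coefficient of dx ∧ dz: ∂f_3/∂x - ∂f_1/∂z = ∂(x*y + z^2)/∂x - ∂(y^2 + z^2 + 3*z)/∂z = y - 2*z - 3
  coefficient of dy ∧ dz: ∂f_3/∂y - ∂f_2/∂z = ∂(x*y + z^2)/∂y - ∂(z*(-x + 3*z))/∂z = 2*x - 6*z
Assembling: d(omega) = (-2*y - z) dx ∧ dy + (y - 2*z - 3) dx ∧ dz + (2*x - 6*z) dy ∧ dz.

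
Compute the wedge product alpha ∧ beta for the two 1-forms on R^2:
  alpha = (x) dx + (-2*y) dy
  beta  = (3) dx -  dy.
alpha ∧ beta = (-x + 6*y) dx ∧ dy

Distribute the wedge, using dx_i ∧ dx_j = -dx_j ∧ dx_i and dx_i ∧ dx_i = 0. For each pair (i, j) with i < j, the coefficient of dx_i ∧ dx_j in alpha ∧ beta is (alpha_i * beta_j - alpha_j * beta_i). Collecting: alpha ∧ beta = (-x + 6*y) dx ∧ dy.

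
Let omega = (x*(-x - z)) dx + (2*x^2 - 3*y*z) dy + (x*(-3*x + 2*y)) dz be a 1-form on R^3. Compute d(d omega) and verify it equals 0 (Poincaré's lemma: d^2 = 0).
d(d omega) = 0

Step 1: d omega = sum_{i<j} (∂f_j/∂x_i - ∂f_i/∂x_j) dx_i ∧ dx_j:
  coeff of dx ∧ dy: 4*x
  coeff of dx ∧ dz: -5*x + 2*y
  coeff of dy ∧ dz: 2*x + 3*y
Step 2: Apply d again to each 2-form coefficient. The only possible 3-form in R^3 is dx ∧ dy ∧ dz, with coefficient
  ∂(coeff of dy∧dz)/∂x - ∂(coeff of dx∧dz)/∂y + ∂(coeff of dx∧dy)/∂z
  = ∂/∂x (2*x + 3*y) - ∂/∂y (-5*x + 2*y) + ∂/∂z (4*x).
Each of these terms simplifies to sums of mixed partials that cancel in pairs. The result is 0 (by equality of mixed partials for smooth functions — Schwarz / Clairaut).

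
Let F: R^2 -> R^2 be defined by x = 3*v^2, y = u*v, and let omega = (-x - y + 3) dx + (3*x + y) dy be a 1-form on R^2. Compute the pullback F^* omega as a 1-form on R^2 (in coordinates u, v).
F^* omega = (v^2*(u + 9*v)) du + (v*(u^2 + 3*u*v - 18*v^2 + 18)) dv

Using F^*(f dg) = (f ∘ F) d(g ∘ F), substitute each coordinate x_i by F_i(u, v) in f_i, and replace dx_i by d F_i = (∂F_i/∂u) du + (∂F_i/∂v) dv.
  For the x component: f_1(F) = -u*v - 3*v^2 + 3; d F_1 = (0) du + (6*v) dv
  For the y component: f_2(F) = v*(u + 9*v); d F_2 = (v) du + (u) dv
Combining and collecting du, dv coefficients:
  coeff of du: v^2*(u + 9*v)
  coeff of dv: v*(u^2 + 3*u*v - 18*v^2 + 18)
F^* omega = (v^2*(u + 9*v)) du + (v*(u^2 + 3*u*v - 18*v^2 + 18)) dv.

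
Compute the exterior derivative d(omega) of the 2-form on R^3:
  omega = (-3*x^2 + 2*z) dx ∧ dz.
d(omega) = 0

For a 2-form omega = sum_{i<j} g_{ij} dx_i ∧ dx_j, the exterior derivative is
  d(omega) = sum_{i<j} d(g_{ij}) ∧ dx_i ∧ dx_j = sum_{i<j, k} (∂g_{ij}/∂x_k) dx_k ∧ dx_i ∧ dx_j.
Expand each term, using dx_k ∧ dx_i ∧ dx_j = sgn(permutation) dx_{(a)} ∧ dx_{(b)} ∧ dx_{(c)} with (a < b < c) sorted:

Collecting like 3-forms: d(omega) = 0.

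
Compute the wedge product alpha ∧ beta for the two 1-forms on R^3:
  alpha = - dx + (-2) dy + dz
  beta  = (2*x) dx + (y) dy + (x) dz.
alpha ∧ beta = (4*x - y) dx ∧ dy + (-3*x) dx ∧ dz + (-2*x - y) dy ∧ dz

Distribute the wedge, using dx_i ∧ dx_j = -dx_j ∧ dx_i and dx_i ∧ dx_i = 0. For each pair (i, j) with i < j, the coefficient of dx_i ∧ dx_j in alpha ∧ beta is (alpha_i * beta_j - alpha_j * beta_i). Collecting: alpha ∧ beta = (4*x - y) dx ∧ dy + (-3*x) dx ∧ dz + (-2*x - y) dy ∧ dz.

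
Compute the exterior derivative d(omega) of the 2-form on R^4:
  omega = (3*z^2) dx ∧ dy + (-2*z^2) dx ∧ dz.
d(omega) = (6*z) dx ∧ dy ∧ dz

For a 2-form omega = sum_{i<j} g_{ij} dx_i ∧ dx_j, the exterior derivative is
  d(omega) = sum_{i<j} d(g_{ij}) ∧ dx_i ∧ dx_j = sum_{i<j, k} (∂g_{ij}/∂x_k) dx_k ∧ dx_i ∧ dx_j.
Expand each term, using dx_k ∧ dx_i ∧ dx_j = sgn(permutation) dx_{(a)} ∧ dx_{(b)} ∧ dx_{(c)} with (a < b < c) sorted:
  d(3*z^2) includes (∂/∂z)(3*z^2) dz = (6*z) dz, which multiplied by dx ∧ dy gives (6*z) dx ∧ dy ∧ dz
Collecting like 3-forms: d(omega) = (6*z) dx ∧ dy ∧ dz.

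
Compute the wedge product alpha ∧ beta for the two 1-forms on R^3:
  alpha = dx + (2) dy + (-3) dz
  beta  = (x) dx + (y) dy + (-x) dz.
alpha ∧ beta = (-2*x + y) dx ∧ dy + (2*x) dx ∧ dz + (-2*x + 3*y) dy ∧ dz

Distribute the wedge, using dx_i ∧ dx_j = -dx_j ∧ dx_i and dx_i ∧ dx_i = 0. For each pair (i, j) with i < j, the coefficient of dx_i ∧ dx_j in alpha ∧ beta is (alpha_i * beta_j - alpha_j * beta_i). Collecting: alpha ∧ beta = (-2*x + y) dx ∧ dy + (2*x) dx ∧ dz + (-2*x + 3*y) dy ∧ dz.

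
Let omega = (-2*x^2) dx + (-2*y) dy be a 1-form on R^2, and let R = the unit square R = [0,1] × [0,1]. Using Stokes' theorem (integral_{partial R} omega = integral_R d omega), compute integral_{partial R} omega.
integral_(partial R) omega = 0

Stokes: integral_partial_R omega = integral_R d omega with d omega = (∂Q/∂x - ∂P/∂y) dx ∧ dy.
  ∂Q/∂x = 0
  ∂P/∂y = 0
  integrand = ∂Q/∂x - ∂P/∂y = 0.
Integrating over R: integral_0^1 integral_0^1 (0) dx dy = 0.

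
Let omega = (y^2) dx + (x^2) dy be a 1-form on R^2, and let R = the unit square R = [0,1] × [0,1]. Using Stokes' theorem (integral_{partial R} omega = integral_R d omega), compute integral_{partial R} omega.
integral_(partial R) omega = 0

Stokes: integral_partial_R omega = integral_R d omega with d omega = (∂Q/∂x - ∂P/∂y) dx ∧ dy.
  ∂Q/∂x = 2*x
  ∂P/∂y = 2*y
  integrand = ∂Q/∂x - ∂P/∂y = 2*x - 2*y.
Integrating over R: integral_0^1 integral_0^1 (2*x - 2*y) dx dy = 0.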